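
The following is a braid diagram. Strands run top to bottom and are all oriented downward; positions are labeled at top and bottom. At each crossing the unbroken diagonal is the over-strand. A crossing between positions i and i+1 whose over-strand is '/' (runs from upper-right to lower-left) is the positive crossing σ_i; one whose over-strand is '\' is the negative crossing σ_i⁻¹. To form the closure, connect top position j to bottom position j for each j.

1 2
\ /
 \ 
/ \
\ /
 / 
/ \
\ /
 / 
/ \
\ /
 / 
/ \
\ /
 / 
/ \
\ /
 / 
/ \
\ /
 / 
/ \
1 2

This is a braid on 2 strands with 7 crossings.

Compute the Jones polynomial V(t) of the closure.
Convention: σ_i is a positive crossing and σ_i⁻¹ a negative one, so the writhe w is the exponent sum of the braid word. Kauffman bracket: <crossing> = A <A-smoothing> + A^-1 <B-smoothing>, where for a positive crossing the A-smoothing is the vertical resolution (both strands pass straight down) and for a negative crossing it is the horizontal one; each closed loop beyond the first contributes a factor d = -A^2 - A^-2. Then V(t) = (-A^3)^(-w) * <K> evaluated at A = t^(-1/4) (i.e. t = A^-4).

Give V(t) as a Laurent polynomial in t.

Reading the diagram top to bottom ('/'-over between positions i,i+1 = s_i, '\'-over = s_i^-1): braid word = s1^-1 s1 s1 s1 s1 s1 s1.
The presented braid s1^-1 s1 s1 s1 s1 s1 s1 on 2 strands reduces by inverse Markov moves (closure unchanged at each step):
  Deconjugate: the word is γ·β·γ⁻¹ with γ = s1^-1 (prefix) and γ⁻¹ = s1 (suffix); strip both.
Reduced to β = s1 s1 s1 s1 s1 on 2 strands, 5 crossings.
Compute on β:
Braid: s1 s1 s1 s1 s1 on 2 strands, 5 crossings.
Writhe w = (#positive) - (#negative) = 5 - 0 = 5.
Computing the Kauffman bracket via state sum. There are 2^5 = 32 states.
For each crossing: s=0 is the vertical smoothing, s=1 horizontal. Crossing k contributes A^(sign_k * (1 - 2*s_k)); loop factor d = -A^2 - A^-2.
  state 00000: A-exp=+5, loops=2, term = A^5 * d^1
  state 00001: A-exp=+3, loops=1, term = A^3 * d^0
  state 00010: A-exp=+3, loops=1, term = A^3 * d^0
  state 00011: A-exp=+1, loops=2, term = A^1 * d^1
  state 00100: A-exp=+3, loops=1, term = A^3 * d^0
  state 00101: A-exp=+1, loops=2, term = A^1 * d^1
  state 00110: A-exp=+1, loops=2, term = A^1 * d^1
  state 00111: A-exp=-1, loops=3, term = A^-1 * d^2
  state 01000: A-exp=+3, loops=1, term = A^3 * d^0
  state 01001: A-exp=+1, loops=2, term = A^1 * d^1
  state 01010: A-exp=+1, loops=2, term = A^1 * d^1
  state 01011: A-exp=-1, loops=3, term = A^-1 * d^2
  state 01100: A-exp=+1, loops=2, term = A^1 * d^1
  state 01101: A-exp=-1, loops=3, term = A^-1 * d^2
  state 01110: A-exp=-1, loops=3, term = A^-1 * d^2
  state 01111: A-exp=-3, loops=4, term = A^-3 * d^3
  state 10000: A-exp=+3, loops=1, term = A^3 * d^0
  state 10001: A-exp=+1, loops=2, term = A^1 * d^1
  state 10010: A-exp=+1, loops=2, term = A^1 * d^1
  state 10011: A-exp=-1, loops=3, term = A^-1 * d^2
  state 10100: A-exp=+1, loops=2, term = A^1 * d^1
  state 10101: A-exp=-1, loops=3, term = A^-1 * d^2
  state 10110: A-exp=-1, loops=3, term = A^-1 * d^2
  state 10111: A-exp=-3, loops=4, term = A^-3 * d^3
  state 11000: A-exp=+1, loops=2, term = A^1 * d^1
  state 11001: A-exp=-1, loops=3, term = A^-1 * d^2
  state 11010: A-exp=-1, loops=3, term = A^-1 * d^2
  state 11011: A-exp=-3, loops=4, term = A^-3 * d^3
  state 11100: A-exp=-1, loops=3, term = A^-1 * d^2
  state 11101: A-exp=-3, loops=4, term = A^-3 * d^3
  state 11110: A-exp=-3, loops=4, term = A^-3 * d^3
  state 11111: A-exp=-5, loops=5, term = A^-5 * d^4
Collect the terms by A-exponent (count of states per loop number):
Powers of d = -A^2 - A^-2: d^2 = A^4 + 2 + A^-4; d^3 = -A^6 - 3*A^2 - 3*A^-2 - A^-6; d^4 = A^8 + 4*A^4 + 6 + 4*A^-4 + A^-8.
  A^5 * (d) = -A^7 - A^3
  A^3 * (5) = 5*A^3
  A^1 * (10*d) = -10*A^3 - 10*A^-1
  A^-1 * (10*d^2) = 10*A^3 + 20*A^-1 + 10*A^-5
  A^-3 * (5*d^3) = -5*A^3 - 15*A^-1 - 15*A^-5 - 5*A^-9
  A^-5 * (d^4) = A^3 + 4*A^-1 + 6*A^-5 + 4*A^-9 + A^-13
Summing the groups: <K> = -A^7 - A^-1 + A^-5 - A^-9 + A^-13
Normalise by the writhe: (-A^3)^(-w) = (-A^3)^(-5) = -A^-15, so f(A) = -A^-15 * <K> = A^-8 + A^-16 - A^-20 + A^-24 - A^-28.
Substitute A = t^(-1/4), i.e. A^e → t^(-e/4): V(t) = -t^7 + t^6 - t^5 + t^4 + t^2

Answer: -t^7 + t^6 - t^5 + t^4 + t^2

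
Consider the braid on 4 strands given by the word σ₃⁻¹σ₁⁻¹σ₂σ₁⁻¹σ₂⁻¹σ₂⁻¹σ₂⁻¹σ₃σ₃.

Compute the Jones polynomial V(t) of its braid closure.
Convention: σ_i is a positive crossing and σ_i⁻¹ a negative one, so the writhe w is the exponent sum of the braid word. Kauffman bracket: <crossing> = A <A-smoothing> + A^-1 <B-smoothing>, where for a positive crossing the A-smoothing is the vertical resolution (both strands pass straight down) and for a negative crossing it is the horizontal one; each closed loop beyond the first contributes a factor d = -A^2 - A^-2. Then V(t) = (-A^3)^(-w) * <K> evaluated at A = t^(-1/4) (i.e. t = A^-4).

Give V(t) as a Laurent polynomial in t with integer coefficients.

The presented braid s3^-1 s1^-1 s2 s1^-1 s2^-1 s2^-1 s2^-1 s3 s3 on 4 strands reduces by inverse Markov moves (closure unchanged at each step):
  Deconjugate: the word is γ·β·γ⁻¹ with γ = s3^-1 (prefix) and γ⁻¹ = s3 (suffix); strip both.
  Destabilize: the word has the form β·s3 where s3 occurs only as the final letter (β ∈ B_3); drop it and the last strand → 3 strands.
Reduced to β = s1^-1 s2 s1^-1 s2^-1 s2^-1 s2^-1 on 3 strands, 6 crossings.
Compute on β:
Braid: s1^-1 s2 s1^-1 s2^-1 s2^-1 s2^-1 on 3 strands, 6 crossings.
Writhe w = (#positive) - (#negative) = 1 - 5 = -4.
Computing the Kauffman bracket via state sum. There are 2^6 = 64 states.
For each crossing: s=0 is the vertical smoothing, s=1 horizontal. Crossing k contributes A^(sign_k * (1 - 2*s_k)); loop factor d = -A^2 - A^-2.
Tabulate the states by total A-exponent and number of loops L (A-exp: L × count):
  A^6: L=4 ×1
  A^4: L=3 ×6
  A^2: L=2 ×12, L=4 ×3
  A^0: L=1 ×9, L=3 ×10, L=5 ×1
  A^-2: L=2 ×12, L=4 ×3
  A^-4: L=1 ×2, L=3 ×4
  A^-6: L=2 ×1
Each group contributes A^e * Σ count * d^(L-1):
Powers of d = -A^2 - A^-2: d^2 = A^4 + 2 + A^-4; d^3 = -A^6 - 3*A^2 - 3*A^-2 - A^-6; d^4 = A^8 + 4*A^4 + 6 + 4*A^-4 + A^-8.
  A^6 * (d^3) = -A^12 - 3*A^8 - 3*A^4 - 1
  A^4 * (6*d^2) = 6*A^8 + 12*A^4 + 6
  A^2 * (12*d + 3*d^3) = -3*A^8 - 21*A^4 - 21 - 3*A^-4
  A^0 * (9 + 10*d^2 + d^4) = A^8 + 14*A^4 + 35 + 14*A^-4 + A^-8
  A^-2 * (12*d + 3*d^3) = -3*A^4 - 21 - 21*A^-4 - 3*A^-8
  A^-4 * (2 + 4*d^2) = 4 + 10*A^-4 + 4*A^-8
  A^-6 * (d) = -A^-4 - A^-8
Summing the groups: <K> = -A^12 + A^8 - A^4 + 2 - A^-4 + A^-8
Normalise by the writhe: (-A^3)^(-w) = (-A^3)^(4) = A^12, so f(A) = A^12 * <K> = -A^24 + A^20 - A^16 + 2*A^12 - A^8 + A^4.
Substitute A = t^(-1/4), i.e. A^e → t^(-e/4): V(t) = t^-1 - t^-2 + 2*t^-3 - t^-4 + t^-5 - t^-6

Answer: t^-1 - t^-2 + 2*t^-3 - t^-4 + t^-5 - t^-6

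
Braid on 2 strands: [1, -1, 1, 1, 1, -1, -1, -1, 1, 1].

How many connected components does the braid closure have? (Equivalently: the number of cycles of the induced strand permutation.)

2

Derivation:
Track the strand permutation on 2 strands, starting from identity.
  step 1: s1 swaps positions 1,2 -> [2 1]
  step 2: s1^-1 swaps positions 1,2 -> [1 2]
  step 3: s1 swaps positions 1,2 -> [2 1]
  step 4: s1 swaps positions 1,2 -> [1 2]
  step 5: s1 swaps positions 1,2 -> [2 1]
  step 6: s1^-1 swaps positions 1,2 -> [1 2]
  step 7: s1^-1 swaps positions 1,2 -> [2 1]
  step 8: s1^-1 swaps positions 1,2 -> [1 2]
  step 9: s1 swaps positions 1,2 -> [2 1]
  step 10: s1 swaps positions 1,2 -> [1 2]
Final permutation (position -> original strand): [1 2]
Closure components = cycle count of this permutation = 2.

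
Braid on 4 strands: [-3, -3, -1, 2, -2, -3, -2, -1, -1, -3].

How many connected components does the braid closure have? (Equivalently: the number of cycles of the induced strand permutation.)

Track the strand permutation on 4 strands, starting from identity.
  step 1: s3^-1 swaps positions 3,4 -> [1 2 4 3]
  step 2: s3^-1 swaps positions 3,4 -> [1 2 3 4]
  step 3: s1^-1 swaps positions 1,2 -> [2 1 3 4]
  step 4: s2 swaps positions 2,3 -> [2 3 1 4]
  step 5: s2^-1 swaps positions 2,3 -> [2 1 3 4]
  step 6: s3^-1 swaps positions 3,4 -> [2 1 4 3]
  step 7: s2^-1 swaps positions 2,3 -> [2 4 1 3]
  step 8: s1^-1 swaps positions 1,2 -> [4 2 1 3]
  step 9: s1^-1 swaps positions 1,2 -> [2 4 1 3]
  step 10: s3^-1 swaps positions 3,4 -> [2 4 3 1]
Final permutation (position -> original strand): [2 4 3 1]
Closure components = cycle count of this permutation = 2.

Answer: 2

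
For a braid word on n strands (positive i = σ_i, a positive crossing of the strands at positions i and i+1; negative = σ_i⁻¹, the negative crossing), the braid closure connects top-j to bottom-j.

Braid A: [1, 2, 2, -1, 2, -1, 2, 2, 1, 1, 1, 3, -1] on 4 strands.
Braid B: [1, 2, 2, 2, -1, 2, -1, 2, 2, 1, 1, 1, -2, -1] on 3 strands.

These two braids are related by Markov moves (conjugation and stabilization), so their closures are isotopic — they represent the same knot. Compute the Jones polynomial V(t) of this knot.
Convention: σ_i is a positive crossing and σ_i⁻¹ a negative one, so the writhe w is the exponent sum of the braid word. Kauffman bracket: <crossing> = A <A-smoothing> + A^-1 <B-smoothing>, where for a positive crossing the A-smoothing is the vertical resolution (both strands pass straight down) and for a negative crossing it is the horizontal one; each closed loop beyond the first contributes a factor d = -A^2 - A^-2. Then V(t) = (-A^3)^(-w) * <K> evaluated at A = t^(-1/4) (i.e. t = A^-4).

t^10 - 4*t^9 + 6*t^8 - 8*t^7 + 9*t^6 - 8*t^5 + 7*t^4 - 4*t^3 + 2*t^2

Derivation:
Markov-equivalent braids have isotopic closures, hence identical knot invariants. Strip the Markov moves from each word to reach a common short braid β, then compute V(t) once on β.
Braid A: s1 s2 s2 s1^-1 s2 s1^-1 s2 s2 s1 s1 s1 s3 s1^-1 on 4 strands reduces by inverse Markov moves (closure unchanged at each step):
  Deconjugate: the word is γ·β·γ⁻¹ with γ = s1 (prefix) and γ⁻¹ = s1^-1 (suffix); strip both.
  Destabilize: the word has the form β·s3 where s3 occurs only as the final letter (β ∈ B_3); drop it and the last strand → 3 strands.
Reduced to β = s2 s2 s1^-1 s2 s1^-1 s2 s2 s1 s1 s1 on 3 strands, 10 crossings.
Braid B: s1 s2 s2 s2 s1^-1 s2 s1^-1 s2 s2 s1 s1 s1 s2^-1 s1^-1 on 3 strands reduces by inverse Markov moves (closure unchanged at each step):
  Deconjugate: the word is γ·β·γ⁻¹ with γ = s1 s2 (prefix) and γ⁻¹ = s2^-1 s1^-1 (suffix); strip both.
Reduced to β = s2 s2 s1^-1 s2 s1^-1 s2 s2 s1 s1 s1 on 3 strands, 10 crossings.
Both give the same β = s2 s2 s1^-1 s2 s1^-1 s2 s2 s1 s1 s1 on 3 strands, so one state sum suffices:
Braid: s2 s2 s1^-1 s2 s1^-1 s2 s2 s1 s1 s1 on 3 strands, 10 crossings.
Writhe w = (#positive) - (#negative) = 8 - 2 = 6.
State-sum expansion of <K>. There are 2^10 = 1024 states.
Smooth each crossing (0=||, 1=⌣⌢); contribution A^(Σ sign_k(1-2s_k)) * d^(L-1).
Tabulate the states by total A-exponent and number of loops L (A-exp: L × count):
  A^10: L=3 ×1
  A^8: L=2 ×7, L=4 ×3
  A^6: L=1 ×14, L=3 ×28, L=5 ×3
  A^4: L=2 ×88, L=4 ×31, L=6 ×1
  A^2: L=1 ×63, L=3 ×133, L=5 ×14
  A^0: L=2 ×159, L=4 ×91, L=6 ×2
  A^-2: L=3 ×180, L=5 ×30
  A^-4: L=4 ×116, L=6 ×4
  A^-6: L=5 ×45
  A^-8: L=6 ×10
  A^-10: L=7 ×1
Each group contributes A^e * Σ count * d^(L-1):
Powers of d = -A^2 - A^-2: d^2 = A^4 + 2 + A^-4; d^3 = -A^6 - 3*A^2 - 3*A^-2 - A^-6; d^4 = A^8 + 4*A^4 + 6 + 4*A^-4 + A^-8; d^5 = -A^10 - 5*A^6 - 10*A^2 - 10*A^-2 - 5*A^-6 - A^-10; d^6 = A^12 + 6*A^8 + 15*A^4 + 20 + 15*A^-4 + 6*A^-8 + A^-12.
  A^10 * (d^2) = A^14 + 2*A^10 + A^6
  A^8 * (7*d + 3*d^3) = -3*A^14 - 16*A^10 - 16*A^6 - 3*A^2
  A^6 * (14 + 28*d^2 + 3*d^4) = 3*A^14 + 40*A^10 + 88*A^6 + 40*A^2 + 3*A^-2
  A^4 * (88*d + 31*d^3 + d^5) = -A^14 - 36*A^10 - 191*A^6 - 191*A^2 - 36*A^-2 - A^-6
  A^2 * (63 + 133*d^2 + 14*d^4) = 14*A^10 + 189*A^6 + 413*A^2 + 189*A^-2 + 14*A^-6
  A^0 * (159*d + 91*d^3 + 2*d^5) = -2*A^10 - 101*A^6 - 452*A^2 - 452*A^-2 - 101*A^-6 - 2*A^-10
  A^-2 * (180*d^2 + 30*d^4) = 30*A^6 + 300*A^2 + 540*A^-2 + 300*A^-6 + 30*A^-10
  A^-4 * (116*d^3 + 4*d^5) = -4*A^6 - 136*A^2 - 388*A^-2 - 388*A^-6 - 136*A^-10 - 4*A^-14
  A^-6 * (45*d^4) = 45*A^2 + 180*A^-2 + 270*A^-6 + 180*A^-10 + 45*A^-14
  A^-8 * (10*d^5) = -10*A^2 - 50*A^-2 - 100*A^-6 - 100*A^-10 - 50*A^-14 - 10*A^-18
  A^-10 * (d^6) = A^2 + 6*A^-2 + 15*A^-6 + 20*A^-10 + 15*A^-14 + 6*A^-18 + A^-22
Summing the groups: <K> = 2*A^10 - 4*A^6 + 7*A^2 - 8*A^-2 + 9*A^-6 - 8*A^-10 + 6*A^-14 - 4*A^-18 + A^-22
Normalise by the writhe: (-A^3)^(-w) = (-A^3)^(-6) = A^-18, so f(A) = A^-18 * <K> = 2*A^-8 - 4*A^-12 + 7*A^-16 - 8*A^-20 + 9*A^-24 - 8*A^-28 + 6*A^-32 - 4*A^-36 + A^-40.
Substitute A = t^(-1/4), i.e. A^e → t^(-e/4): V(t) = t^10 - 4*t^9 + 6*t^8 - 8*t^7 + 9*t^6 - 8*t^5 + 7*t^4 - 4*t^3 + 2*t^2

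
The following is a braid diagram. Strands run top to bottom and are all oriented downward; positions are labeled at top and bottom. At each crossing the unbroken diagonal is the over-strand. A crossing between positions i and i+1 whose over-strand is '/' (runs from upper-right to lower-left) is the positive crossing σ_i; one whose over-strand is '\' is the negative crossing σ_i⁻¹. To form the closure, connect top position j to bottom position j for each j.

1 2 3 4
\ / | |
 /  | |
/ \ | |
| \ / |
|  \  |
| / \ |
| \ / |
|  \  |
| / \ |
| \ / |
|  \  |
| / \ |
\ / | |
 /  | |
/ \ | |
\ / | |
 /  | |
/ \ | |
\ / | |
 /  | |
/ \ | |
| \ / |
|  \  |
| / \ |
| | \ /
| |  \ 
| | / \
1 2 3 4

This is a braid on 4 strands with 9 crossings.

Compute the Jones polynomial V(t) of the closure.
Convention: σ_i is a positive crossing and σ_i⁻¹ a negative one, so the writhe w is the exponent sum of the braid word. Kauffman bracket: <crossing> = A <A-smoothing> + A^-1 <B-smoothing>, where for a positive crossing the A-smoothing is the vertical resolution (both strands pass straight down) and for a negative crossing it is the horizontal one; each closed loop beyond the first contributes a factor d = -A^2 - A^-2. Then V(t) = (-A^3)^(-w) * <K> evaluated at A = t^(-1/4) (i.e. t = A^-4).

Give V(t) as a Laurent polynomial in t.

t^4 - 2*t^3 + 3*t^2 - 4*t + 5 - 4*t^-1 + 3*t^-2 - 2*t^-3 + t^-4

Derivation:
Reading the diagram top to bottom ('/'-over between positions i,i+1 = s_i, '\'-over = s_i^-1): braid word = s1 s2^-1 s2^-1 s2^-1 s1 s1 s1 s2^-1 s3^-1.
The presented braid s1 s2^-1 s2^-1 s2^-1 s1 s1 s1 s2^-1 s3^-1 on 4 strands reduces by inverse Markov moves (closure unchanged at each step):
  Destabilize: the word has the form β·s3^-1 where s3^-1 occurs only as the final letter (β ∈ B_3); drop it and the last strand → 3 strands.
Reduced to β = s1 s2^-1 s2^-1 s2^-1 s1 s1 s1 s2^-1 on 3 strands, 8 crossings.
Compute on β:
Braid: s1 s2^-1 s2^-1 s2^-1 s1 s1 s1 s2^-1 on 3 strands, 8 crossings.
Writhe w = (#positive) - (#negative) = 4 - 4 = 0.
Computing the Kauffman bracket via state sum. There are 2^8 = 256 states.
For each crossing: s=0 is the vertical smoothing, s=1 horizontal. Crossing k contributes A^(sign_k * (1 - 2*s_k)); loop factor d = -A^2 - A^-2.
Tabulate the states by total A-exponent and number of loops L (A-exp: L × count):
  A^8: L=5 ×1
  A^6: L=4 ×8
  A^4: L=3 ×25, L=5 ×3
  A^2: L=2 ×37, L=4 ×18, L=6 ×1
  A^0: L=1 ×25, L=3 ×37, L=5 ×8
  A^-2: L=2 ×37, L=4 ×18, L=6 ×1
  A^-4: L=3 ×25, L=5 ×3
  A^-6: L=4 ×8
  A^-8: L=5 ×1
Each group contributes A^e * Σ count * d^(L-1):
Powers of d = -A^2 - A^-2: d^2 = A^4 + 2 + A^-4; d^3 = -A^6 - 3*A^2 - 3*A^-2 - A^-6; d^4 = A^8 + 4*A^4 + 6 + 4*A^-4 + A^-8; d^5 = -A^10 - 5*A^6 - 10*A^2 - 10*A^-2 - 5*A^-6 - A^-10.
  A^8 * (d^4) = A^16 + 4*A^12 + 6*A^8 + 4*A^4 + 1
  A^6 * (8*d^3) = -8*A^12 - 24*A^8 - 24*A^4 - 8
  A^4 * (25*d^2 + 3*d^4) = 3*A^12 + 37*A^8 + 68*A^4 + 37 + 3*A^-4
  A^2 * (37*d + 18*d^3 + d^5) = -A^12 - 23*A^8 - 101*A^4 - 101 - 23*A^-4 - A^-8
  A^0 * (25 + 37*d^2 + 8*d^4) = 8*A^8 + 69*A^4 + 147 + 69*A^-4 + 8*A^-8
  A^-2 * (37*d + 18*d^3 + d^5) = -A^8 - 23*A^4 - 101 - 101*A^-4 - 23*A^-8 - A^-12
  A^-4 * (25*d^2 + 3*d^4) = 3*A^4 + 37 + 68*A^-4 + 37*A^-8 + 3*A^-12
  A^-6 * (8*d^3) = -8 - 24*A^-4 - 24*A^-8 - 8*A^-12
  A^-8 * (d^4) = 1 + 4*A^-4 + 6*A^-8 + 4*A^-12 + A^-16
Summing the groups: <K> = A^16 - 2*A^12 + 3*A^8 - 4*A^4 + 5 - 4*A^-4 + 3*A^-8 - 2*A^-12 + A^-16
Normalise by the writhe: (-A^3)^(-w) = (-A^3)^(0) = 1, so f(A) = 1 * <K> = A^16 - 2*A^12 + 3*A^8 - 4*A^4 + 5 - 4*A^-4 + 3*A^-8 - 2*A^-12 + A^-16.
Substitute A = t^(-1/4), i.e. A^e → t^(-e/4): V(t) = t^4 - 2*t^3 + 3*t^2 - 4*t + 5 - 4*t^-1 + 3*t^-2 - 2*t^-3 + t^-4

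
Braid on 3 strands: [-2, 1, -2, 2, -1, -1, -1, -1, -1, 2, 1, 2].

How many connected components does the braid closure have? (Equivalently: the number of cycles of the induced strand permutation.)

Track the strand permutation on 3 strands, starting from identity.
  step 1: s2^-1 swaps positions 2,3 -> [1 3 2]
  step 2: s1 swaps positions 1,2 -> [3 1 2]
  step 3: s2^-1 swaps positions 2,3 -> [3 2 1]
  step 4: s2 swaps positions 2,3 -> [3 1 2]
  step 5: s1^-1 swaps positions 1,2 -> [1 3 2]
  step 6: s1^-1 swaps positions 1,2 -> [3 1 2]
  step 7: s1^-1 swaps positions 1,2 -> [1 3 2]
  step 8: s1^-1 swaps positions 1,2 -> [3 1 2]
  step 9: s1^-1 swaps positions 1,2 -> [1 3 2]
  step 10: s2 swaps positions 2,3 -> [1 2 3]
  step 11: s1 swaps positions 1,2 -> [2 1 3]
  step 12: s2 swaps positions 2,3 -> [2 3 1]
Final permutation (position -> original strand): [2 3 1]
Closure components = cycle count of this permutation = 1.

Answer: 1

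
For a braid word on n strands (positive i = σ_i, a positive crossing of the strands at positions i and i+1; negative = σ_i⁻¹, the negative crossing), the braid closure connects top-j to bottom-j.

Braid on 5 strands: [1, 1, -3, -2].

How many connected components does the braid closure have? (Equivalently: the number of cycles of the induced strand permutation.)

3

Derivation:
Track the strand permutation on 5 strands, starting from identity.
  step 1: s1 swaps positions 1,2 -> [2 1 3 4 5]
  step 2: s1 swaps positions 1,2 -> [1 2 3 4 5]
  step 3: s3^-1 swaps positions 3,4 -> [1 2 4 3 5]
  step 4: s2^-1 swaps positions 2,3 -> [1 4 2 3 5]
Final permutation (position -> original strand): [1 4 2 3 5]
Closure components = cycle count of this permutation = 3.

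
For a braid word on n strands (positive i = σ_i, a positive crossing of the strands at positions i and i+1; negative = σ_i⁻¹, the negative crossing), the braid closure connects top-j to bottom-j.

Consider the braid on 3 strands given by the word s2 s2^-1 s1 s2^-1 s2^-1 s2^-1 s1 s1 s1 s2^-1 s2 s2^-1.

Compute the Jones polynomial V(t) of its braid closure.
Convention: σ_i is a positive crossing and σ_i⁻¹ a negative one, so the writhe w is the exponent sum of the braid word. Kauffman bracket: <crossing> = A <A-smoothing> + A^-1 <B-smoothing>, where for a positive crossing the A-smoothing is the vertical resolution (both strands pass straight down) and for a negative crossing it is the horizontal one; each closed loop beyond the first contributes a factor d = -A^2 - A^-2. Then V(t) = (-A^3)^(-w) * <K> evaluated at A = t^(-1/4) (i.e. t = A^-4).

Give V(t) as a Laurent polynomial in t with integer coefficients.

t^4 - 2*t^3 + 3*t^2 - 4*t + 5 - 4*t^-1 + 3*t^-2 - 2*t^-3 + t^-4

Derivation:
The presented braid s2 s2^-1 s1 s2^-1 s2^-1 s2^-1 s1 s1 s1 s2^-1 s2 s2^-1 on 3 strands reduces by inverse Markov moves (closure unchanged at each step):
  Deconjugate: the word is γ·β·γ⁻¹ with γ = s2 s2^-1 (prefix) and γ⁻¹ = s2 s2^-1 (suffix); strip both.
Reduced to β = s1 s2^-1 s2^-1 s2^-1 s1 s1 s1 s2^-1 on 3 strands, 8 crossings.
Compute on β:
Braid: s1 s2^-1 s2^-1 s2^-1 s1 s1 s1 s2^-1 on 3 strands, 8 crossings.
Writhe w = (#positive) - (#negative) = 4 - 4 = 0.
State-sum expansion of <K>. There are 2^8 = 256 states.
Each crossing splits two ways (0=vertical, 1=horizontal). The state's weight is A^(#A-smoothings - #B-smoothings) * d^(loops - 1).
Tabulate the states by total A-exponent and number of loops L (A-exp: L × count):
  A^8: L=5 ×1
  A^6: L=4 ×8
  A^4: L=3 ×25, L=5 ×3
  A^2: L=2 ×37, L=4 ×18, L=6 ×1
  A^0: L=1 ×25, L=3 ×37, L=5 ×8
  A^-2: L=2 ×37, L=4 ×18, L=6 ×1
  A^-4: L=3 ×25, L=5 ×3
  A^-6: L=4 ×8
  A^-8: L=5 ×1
Each group contributes A^e * Σ count * d^(L-1):
Powers of d = -A^2 - A^-2: d^2 = A^4 + 2 + A^-4; d^3 = -A^6 - 3*A^2 - 3*A^-2 - A^-6; d^4 = A^8 + 4*A^4 + 6 + 4*A^-4 + A^-8; d^5 = -A^10 - 5*A^6 - 10*A^2 - 10*A^-2 - 5*A^-6 - A^-10.
  A^8 * (d^4) = A^16 + 4*A^12 + 6*A^8 + 4*A^4 + 1
  A^6 * (8*d^3) = -8*A^12 - 24*A^8 - 24*A^4 - 8
  A^4 * (25*d^2 + 3*d^4) = 3*A^12 + 37*A^8 + 68*A^4 + 37 + 3*A^-4
  A^2 * (37*d + 18*d^3 + d^5) = -A^12 - 23*A^8 - 101*A^4 - 101 - 23*A^-4 - A^-8
  A^0 * (25 + 37*d^2 + 8*d^4) = 8*A^8 + 69*A^4 + 147 + 69*A^-4 + 8*A^-8
  A^-2 * (37*d + 18*d^3 + d^5) = -A^8 - 23*A^4 - 101 - 101*A^-4 - 23*A^-8 - A^-12
  A^-4 * (25*d^2 + 3*d^4) = 3*A^4 + 37 + 68*A^-4 + 37*A^-8 + 3*A^-12
  A^-6 * (8*d^3) = -8 - 24*A^-4 - 24*A^-8 - 8*A^-12
  A^-8 * (d^4) = 1 + 4*A^-4 + 6*A^-8 + 4*A^-12 + A^-16
Summing the groups: <K> = A^16 - 2*A^12 + 3*A^8 - 4*A^4 + 5 - 4*A^-4 + 3*A^-8 - 2*A^-12 + A^-16
Normalise by the writhe: (-A^3)^(-w) = (-A^3)^(0) = 1, so f(A) = 1 * <K> = A^16 - 2*A^12 + 3*A^8 - 4*A^4 + 5 - 4*A^-4 + 3*A^-8 - 2*A^-12 + A^-16.
Substitute A = t^(-1/4), i.e. A^e → t^(-e/4): V(t) = t^4 - 2*t^3 + 3*t^2 - 4*t + 5 - 4*t^-1 + 3*t^-2 - 2*t^-3 + t^-4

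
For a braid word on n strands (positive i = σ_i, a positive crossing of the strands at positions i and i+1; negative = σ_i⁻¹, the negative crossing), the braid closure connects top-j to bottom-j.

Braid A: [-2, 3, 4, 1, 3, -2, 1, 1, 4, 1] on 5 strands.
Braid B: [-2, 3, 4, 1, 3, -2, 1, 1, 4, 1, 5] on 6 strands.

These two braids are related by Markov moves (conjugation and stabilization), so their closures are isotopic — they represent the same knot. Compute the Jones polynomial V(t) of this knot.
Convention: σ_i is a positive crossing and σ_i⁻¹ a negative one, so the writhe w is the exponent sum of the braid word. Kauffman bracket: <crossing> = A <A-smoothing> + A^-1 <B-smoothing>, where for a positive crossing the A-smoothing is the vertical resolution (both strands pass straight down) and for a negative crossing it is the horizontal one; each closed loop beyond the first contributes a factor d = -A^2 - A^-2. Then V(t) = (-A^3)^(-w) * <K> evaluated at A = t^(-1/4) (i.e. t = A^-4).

-t^9 + 3*t^8 - 4*t^7 + 5*t^6 - 6*t^5 + 5*t^4 - 4*t^3 + 3*t^2 - t + 1

Derivation:
Markov-equivalent braids have isotopic closures, hence identical knot invariants. Strip the Markov moves from each word to reach a common short braid β, then compute V(t) once on β.
Braid A: s2^-1 s3 s4 s1 s3 s2^-1 s1 s1 s4 s1 on 5 strands has no conjugating prefix/suffix or stabilization to strip; take β = s2^-1 s3 s4 s1 s3 s2^-1 s1 s1 s4 s1.
Braid B: s2^-1 s3 s4 s1 s3 s2^-1 s1 s1 s4 s1 s5 on 6 strands reduces by inverse Markov moves (closure unchanged at each step):
  Destabilize: the word has the form β·s5 where s5 occurs only as the final letter (β ∈ B_5); drop it and the last strand → 5 strands.
Reduced to β = s2^-1 s3 s4 s1 s3 s2^-1 s1 s1 s4 s1 on 5 strands, 10 crossings.
Both give the same β = s2^-1 s3 s4 s1 s3 s2^-1 s1 s1 s4 s1 on 5 strands, so one state sum suffices:
Braid: s2^-1 s3 s4 s1 s3 s2^-1 s1 s1 s4 s1 on 5 strands, 10 crossings.
Writhe w = (#positive) - (#negative) = 8 - 2 = 6.
State-sum expansion of <K>. There are 2^10 = 1024 states.
For each crossing: s=0 is the vertical smoothing, s=1 horizontal. Crossing k contributes A^(sign_k * (1 - 2*s_k)); loop factor d = -A^2 - A^-2.
Tabulate the states by total A-exponent and number of loops L (A-exp: L × count):
  A^10: L=5 ×1
  A^8: L=4 ×10
  A^6: L=3 ×39, L=5 ×6
  A^4: L=2 ×68, L=4 ×51, L=6 ×1
  A^2: L=1 ×44, L=3 ×139, L=5 ×27
  A^0: L=2 ×126, L=4 ×118, L=6 ×8
  A^-2: L=1 ×11, L=3 ×140, L=5 ×58, L=7 ×1
  A^-4: L=2 ×19, L=4 ×85, L=6 ×16
  A^-6: L=3 ×15, L=5 ×28, L=7 ×2
  A^-8: L=4 ×6, L=6 ×4
  A^-10: L=5 ×1
Each group contributes A^e * Σ count * d^(L-1):
Powers of d = -A^2 - A^-2: d^2 = A^4 + 2 + A^-4; d^3 = -A^6 - 3*A^2 - 3*A^-2 - A^-6; d^4 = A^8 + 4*A^4 + 6 + 4*A^-4 + A^-8; d^5 = -A^10 - 5*A^6 - 10*A^2 - 10*A^-2 - 5*A^-6 - A^-10; d^6 = A^12 + 6*A^8 + 15*A^4 + 20 + 15*A^-4 + 6*A^-8 + A^-12.
  A^10 * (d^4) = A^18 + 4*A^14 + 6*A^10 + 4*A^6 + A^2
  A^8 * (10*d^3) = -10*A^14 - 30*A^10 - 30*A^6 - 10*A^2
  A^6 * (39*d^2 + 6*d^4) = 6*A^14 + 63*A^10 + 114*A^6 + 63*A^2 + 6*A^-2
  A^4 * (68*d + 51*d^3 + d^5) = -A^14 - 56*A^10 - 231*A^6 - 231*A^2 - 56*A^-2 - A^-6
  A^2 * (44 + 139*d^2 + 27*d^4) = 27*A^10 + 247*A^6 + 484*A^2 + 247*A^-2 + 27*A^-6
  A^0 * (126*d + 118*d^3 + 8*d^5) = -8*A^10 - 158*A^6 - 560*A^2 - 560*A^-2 - 158*A^-6 - 8*A^-10
  A^-2 * (11 + 140*d^2 + 58*d^4 + d^6) = A^10 + 64*A^6 + 387*A^2 + 659*A^-2 + 387*A^-6 + 64*A^-10 + A^-14
  A^-4 * (19*d + 85*d^3 + 16*d^5) = -16*A^6 - 165*A^2 - 434*A^-2 - 434*A^-6 - 165*A^-10 - 16*A^-14
  A^-6 * (15*d^2 + 28*d^4 + 2*d^6) = 2*A^6 + 40*A^2 + 157*A^-2 + 238*A^-6 + 157*A^-10 + 40*A^-14 + 2*A^-18
  A^-8 * (6*d^3 + 4*d^5) = -4*A^2 - 26*A^-2 - 58*A^-6 - 58*A^-10 - 26*A^-14 - 4*A^-18
  A^-10 * (d^4) = A^-2 + 4*A^-6 + 6*A^-10 + 4*A^-14 + A^-18
Summing the groups: <K> = A^18 - A^14 + 3*A^10 - 4*A^6 + 5*A^2 - 6*A^-2 + 5*A^-6 - 4*A^-10 + 3*A^-14 - A^-18
Normalise by the writhe: (-A^3)^(-w) = (-A^3)^(-6) = A^-18, so f(A) = A^-18 * <K> = 1 - A^-4 + 3*A^-8 - 4*A^-12 + 5*A^-16 - 6*A^-20 + 5*A^-24 - 4*A^-28 + 3*A^-32 - A^-36.
Substitute A = t^(-1/4), i.e. A^e → t^(-e/4): V(t) = -t^9 + 3*t^8 - 4*t^7 + 5*t^6 - 6*t^5 + 5*t^4 - 4*t^3 + 3*t^2 - t + 1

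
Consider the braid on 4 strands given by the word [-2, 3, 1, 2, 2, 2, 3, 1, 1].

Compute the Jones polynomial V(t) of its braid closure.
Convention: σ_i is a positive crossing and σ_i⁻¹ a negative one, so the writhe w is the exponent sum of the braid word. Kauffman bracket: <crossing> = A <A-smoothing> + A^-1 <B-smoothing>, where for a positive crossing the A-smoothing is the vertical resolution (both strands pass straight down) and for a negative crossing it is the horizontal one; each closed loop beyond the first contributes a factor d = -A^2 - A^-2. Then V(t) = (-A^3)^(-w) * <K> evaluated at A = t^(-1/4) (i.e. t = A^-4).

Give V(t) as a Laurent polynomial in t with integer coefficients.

Braid: s2^-1 s3 s1 s2 s2 s2 s3 s1 s1 on 4 strands, 9 crossings.
Writhe w = (#positive) - (#negative) = 8 - 1 = 7.
Computing the Kauffman bracket via state sum. There are 2^9 = 512 states.
Smooth each crossing (0=||, 1=⌣⌢); contribution A^(Σ sign_k(1-2s_k)) * d^(L-1).
Tabulate the states by total A-exponent and number of loops L (A-exp: L × count):
  A^9: L=3 ×1
  A^7: L=2 ×5, L=4 ×4
  A^5: L=1 ×6, L=3 ×27, L=5 ×3
  A^3: L=2 ×57, L=4 ×26, L=6 ×1
  A^1: L=1 ×39, L=3 ×77, L=5 ×10
  A^-1: L=2 ×81, L=4 ×44, L=6 ×1
  A^-3: L=3 ×73, L=5 ×11
  A^-5: L=4 ×35, L=6 ×1
  A^-7: L=5 ×9
  A^-9: L=6 ×1
Each group contributes A^e * Σ count * d^(L-1):
Powers of d = -A^2 - A^-2: d^2 = A^4 + 2 + A^-4; d^3 = -A^6 - 3*A^2 - 3*A^-2 - A^-6; d^4 = A^8 + 4*A^4 + 6 + 4*A^-4 + A^-8; d^5 = -A^10 - 5*A^6 - 10*A^2 - 10*A^-2 - 5*A^-6 - A^-10.
  A^9 * (d^2) = A^13 + 2*A^9 + A^5
  A^7 * (5*d + 4*d^3) = -4*A^13 - 17*A^9 - 17*A^5 - 4*A
  A^5 * (6 + 27*d^2 + 3*d^4) = 3*A^13 + 39*A^9 + 78*A^5 + 39*A + 3*A^-3
  A^3 * (57*d + 26*d^3 + d^5) = -A^13 - 31*A^9 - 145*A^5 - 145*A - 31*A^-3 - A^-7
  A^1 * (39 + 77*d^2 + 10*d^4) = 10*A^9 + 117*A^5 + 253*A + 117*A^-3 + 10*A^-7
  A^-1 * (81*d + 44*d^3 + d^5) = -A^9 - 49*A^5 - 223*A - 223*A^-3 - 49*A^-7 - A^-11
  A^-3 * (73*d^2 + 11*d^4) = 11*A^5 + 117*A + 212*A^-3 + 117*A^-7 + 11*A^-11
  A^-5 * (35*d^3 + d^5) = -A^5 - 40*A - 115*A^-3 - 115*A^-7 - 40*A^-11 - A^-15
  A^-7 * (9*d^4) = 9*A + 36*A^-3 + 54*A^-7 + 36*A^-11 + 9*A^-15
  A^-9 * (d^5) = -A - 5*A^-3 - 10*A^-7 - 10*A^-11 - 5*A^-15 - A^-19
Summing the groups: <K> = -A^13 + 2*A^9 - 5*A^5 + 5*A - 6*A^-3 + 6*A^-7 - 4*A^-11 + 3*A^-15 - A^-19
Normalise by the writhe: (-A^3)^(-w) = (-A^3)^(-7) = -A^-21, so f(A) = -A^-21 * <K> = A^-8 - 2*A^-12 + 5*A^-16 - 5*A^-20 + 6*A^-24 - 6*A^-28 + 4*A^-32 - 3*A^-36 + A^-40.
Substitute A = t^(-1/4), i.e. A^e → t^(-e/4): V(t) = t^10 - 3*t^9 + 4*t^8 - 6*t^7 + 6*t^6 - 5*t^5 + 5*t^4 - 2*t^3 + t^2

Answer: t^10 - 3*t^9 + 4*t^8 - 6*t^7 + 6*t^6 - 5*t^5 + 5*t^4 - 2*t^3 + t^2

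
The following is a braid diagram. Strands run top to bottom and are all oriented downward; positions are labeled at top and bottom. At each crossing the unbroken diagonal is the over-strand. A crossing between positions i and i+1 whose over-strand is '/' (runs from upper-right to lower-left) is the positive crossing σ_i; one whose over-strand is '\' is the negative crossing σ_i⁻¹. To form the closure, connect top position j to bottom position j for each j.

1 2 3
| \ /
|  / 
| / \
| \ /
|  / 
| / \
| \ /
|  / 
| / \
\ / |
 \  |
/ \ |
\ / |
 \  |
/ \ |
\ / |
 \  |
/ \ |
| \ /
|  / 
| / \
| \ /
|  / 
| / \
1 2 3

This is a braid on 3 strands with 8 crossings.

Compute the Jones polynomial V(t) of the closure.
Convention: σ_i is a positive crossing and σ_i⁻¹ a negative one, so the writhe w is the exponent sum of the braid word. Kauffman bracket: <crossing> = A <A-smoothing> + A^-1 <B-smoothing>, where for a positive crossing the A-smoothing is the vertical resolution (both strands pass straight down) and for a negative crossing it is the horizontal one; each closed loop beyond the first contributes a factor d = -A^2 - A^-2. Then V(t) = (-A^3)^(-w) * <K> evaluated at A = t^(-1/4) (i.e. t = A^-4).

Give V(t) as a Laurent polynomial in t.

-t^6 + t^5 - 2*t^4 + 3*t^3 - 2*t^2 + 3*t - 1 + t^-1 - t^-2

Derivation:
Reading the diagram top to bottom ('/'-over between positions i,i+1 = s_i, '\'-over = s_i^-1): braid word = s2 s2 s2 s1^-1 s1^-1 s1^-1 s2 s2.
Braid: s2 s2 s2 s1^-1 s1^-1 s1^-1 s2 s2 on 3 strands, 8 crossings.
Writhe w = (#positive) - (#negative) = 5 - 3 = 2.
Enumerate smoothing states for the bracket polynomial. There are 2^8 = 256 states.
For each crossing: s=0 is the vertical smoothing, s=1 horizontal. Crossing k contributes A^(sign_k * (1 - 2*s_k)); loop factor d = -A^2 - A^-2.
Tabulate the states by total A-exponent and number of loops L (A-exp: L × count):
  A^8: L=4 ×1
  A^6: L=3 ×8
  A^4: L=2 ×18, L=4 ×10
  A^2: L=1 ×15, L=3 ×31, L=5 ×10
  A^0: L=2 ×35, L=4 ×30, L=6 ×5
  A^-2: L=3 ×40, L=5 ×15, L=7 ×1
  A^-4: L=4 ×25, L=6 ×3
  A^-6: L=5 ×8
  A^-8: L=6 ×1
Each group contributes A^e * Σ count * d^(L-1):
Powers of d = -A^2 - A^-2: d^2 = A^4 + 2 + A^-4; d^3 = -A^6 - 3*A^2 - 3*A^-2 - A^-6; d^4 = A^8 + 4*A^4 + 6 + 4*A^-4 + A^-8; d^5 = -A^10 - 5*A^6 - 10*A^2 - 10*A^-2 - 5*A^-6 - A^-10; d^6 = A^12 + 6*A^8 + 15*A^4 + 20 + 15*A^-4 + 6*A^-8 + A^-12.
  A^8 * (d^3) = -A^14 - 3*A^10 - 3*A^6 - A^2
  A^6 * (8*d^2) = 8*A^10 + 16*A^6 + 8*A^2
  A^4 * (18*d + 10*d^3) = -10*A^10 - 48*A^6 - 48*A^2 - 10*A^-2
  A^2 * (15 + 31*d^2 + 10*d^4) = 10*A^10 + 71*A^6 + 137*A^2 + 71*A^-2 + 10*A^-6
  A^0 * (35*d + 30*d^3 + 5*d^5) = -5*A^10 - 55*A^6 - 175*A^2 - 175*A^-2 - 55*A^-6 - 5*A^-10
  A^-2 * (40*d^2 + 15*d^4 + d^6) = A^10 + 21*A^6 + 115*A^2 + 190*A^-2 + 115*A^-6 + 21*A^-10 + A^-14
  A^-4 * (25*d^3 + 3*d^5) = -3*A^6 - 40*A^2 - 105*A^-2 - 105*A^-6 - 40*A^-10 - 3*A^-14
  A^-6 * (8*d^4) = 8*A^2 + 32*A^-2 + 48*A^-6 + 32*A^-10 + 8*A^-14
  A^-8 * (d^5) = -A^2 - 5*A^-2 - 10*A^-6 - 10*A^-10 - 5*A^-14 - A^-18
Summing the groups: <K> = -A^14 + A^10 - A^6 + 3*A^2 - 2*A^-2 + 3*A^-6 - 2*A^-10 + A^-14 - A^-18
Normalise by the writhe: (-A^3)^(-w) = (-A^3)^(-2) = A^-6, so f(A) = A^-6 * <K> = -A^8 + A^4 - 1 + 3*A^-4 - 2*A^-8 + 3*A^-12 - 2*A^-16 + A^-20 - A^-24.
Substitute A = t^(-1/4), i.e. A^e → t^(-e/4): V(t) = -t^6 + t^5 - 2*t^4 + 3*t^3 - 2*t^2 + 3*t - 1 + t^-1 - t^-2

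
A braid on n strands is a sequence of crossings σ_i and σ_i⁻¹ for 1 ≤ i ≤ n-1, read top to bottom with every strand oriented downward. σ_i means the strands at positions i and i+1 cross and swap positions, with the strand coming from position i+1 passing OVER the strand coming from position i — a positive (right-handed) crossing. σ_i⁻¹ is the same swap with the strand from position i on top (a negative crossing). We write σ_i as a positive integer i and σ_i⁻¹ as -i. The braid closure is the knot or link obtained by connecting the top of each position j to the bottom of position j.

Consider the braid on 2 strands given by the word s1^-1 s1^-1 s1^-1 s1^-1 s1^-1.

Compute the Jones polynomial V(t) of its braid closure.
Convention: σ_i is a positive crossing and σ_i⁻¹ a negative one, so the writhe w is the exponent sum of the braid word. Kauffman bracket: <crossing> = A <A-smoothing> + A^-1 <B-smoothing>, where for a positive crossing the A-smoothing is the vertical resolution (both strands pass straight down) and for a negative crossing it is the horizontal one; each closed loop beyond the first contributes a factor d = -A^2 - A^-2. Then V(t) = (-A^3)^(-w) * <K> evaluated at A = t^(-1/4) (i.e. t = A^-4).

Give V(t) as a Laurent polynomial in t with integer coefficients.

Braid: s1^-1 s1^-1 s1^-1 s1^-1 s1^-1 on 2 strands, 5 crossings.
Writhe w = (#positive) - (#negative) = 0 - 5 = -5.
Enumerate smoothing states for the bracket polynomial. There are 2^5 = 32 states.
For each crossing: s=0 is the vertical smoothing, s=1 horizontal. Crossing k contributes A^(sign_k * (1 - 2*s_k)); loop factor d = -A^2 - A^-2.
  state 00000: A-exp=-5, loops=2, term = A^-5 * d^1
  state 00001: A-exp=-3, loops=1, term = A^-3 * d^0
  state 00010: A-exp=-3, loops=1, term = A^-3 * d^0
  state 00011: A-exp=-1, loops=2, term = A^-1 * d^1
  state 00100: A-exp=-3, loops=1, term = A^-3 * d^0
  state 00101: A-exp=-1, loops=2, term = A^-1 * d^1
  state 00110: A-exp=-1, loops=2, term = A^-1 * d^1
  state 00111: A-exp=+1, loops=3, term = A^1 * d^2
  state 01000: A-exp=-3, loops=1, term = A^-3 * d^0
  state 01001: A-exp=-1, loops=2, term = A^-1 * d^1
  state 01010: A-exp=-1, loops=2, term = A^-1 * d^1
  state 01011: A-exp=+1, loops=3, term = A^1 * d^2
  state 01100: A-exp=-1, loops=2, term = A^-1 * d^1
  state 01101: A-exp=+1, loops=3, term = A^1 * d^2
  state 01110: A-exp=+1, loops=3, term = A^1 * d^2
  state 01111: A-exp=+3, loops=4, term = A^3 * d^3
  state 10000: A-exp=-3, loops=1, term = A^-3 * d^0
  state 10001: A-exp=-1, loops=2, term = A^-1 * d^1
  state 10010: A-exp=-1, loops=2, term = A^-1 * d^1
  state 10011: A-exp=+1, loops=3, term = A^1 * d^2
  state 10100: A-exp=-1, loops=2, term = A^-1 * d^1
  state 10101: A-exp=+1, loops=3, term = A^1 * d^2
  state 10110: A-exp=+1, loops=3, term = A^1 * d^2
  state 10111: A-exp=+3, loops=4, term = A^3 * d^3
  state 11000: A-exp=-1, loops=2, term = A^-1 * d^1
  state 11001: A-exp=+1, loops=3, term = A^1 * d^2
  state 11010: A-exp=+1, loops=3, term = A^1 * d^2
  state 11011: A-exp=+3, loops=4, term = A^3 * d^3
  state 11100: A-exp=+1, loops=3, term = A^1 * d^2
  state 11101: A-exp=+3, loops=4, term = A^3 * d^3
  state 11110: A-exp=+3, loops=4, term = A^3 * d^3
  state 11111: A-exp=+5, loops=5, term = A^5 * d^4
Collect the terms by A-exponent (count of states per loop number):
Powers of d = -A^2 - A^-2: d^2 = A^4 + 2 + A^-4; d^3 = -A^6 - 3*A^2 - 3*A^-2 - A^-6; d^4 = A^8 + 4*A^4 + 6 + 4*A^-4 + A^-8.
  A^5 * (d^4) = A^13 + 4*A^9 + 6*A^5 + 4*A + A^-3
  A^3 * (5*d^3) = -5*A^9 - 15*A^5 - 15*A - 5*A^-3
  A^1 * (10*d^2) = 10*A^5 + 20*A + 10*A^-3
  A^-1 * (10*d) = -10*A - 10*A^-3
  A^-3 * (5) = 5*A^-3
  A^-5 * (d) = -A^-3 - A^-7
Summing the groups: <K> = A^13 - A^9 + A^5 - A - A^-7
Normalise by the writhe: (-A^3)^(-w) = (-A^3)^(5) = -A^15, so f(A) = -A^15 * <K> = -A^28 + A^24 - A^20 + A^16 + A^8.
Substitute A = t^(-1/4), i.e. A^e → t^(-e/4): V(t) = t^-2 + t^-4 - t^-5 + t^-6 - t^-7

Answer: t^-2 + t^-4 - t^-5 + t^-6 - t^-7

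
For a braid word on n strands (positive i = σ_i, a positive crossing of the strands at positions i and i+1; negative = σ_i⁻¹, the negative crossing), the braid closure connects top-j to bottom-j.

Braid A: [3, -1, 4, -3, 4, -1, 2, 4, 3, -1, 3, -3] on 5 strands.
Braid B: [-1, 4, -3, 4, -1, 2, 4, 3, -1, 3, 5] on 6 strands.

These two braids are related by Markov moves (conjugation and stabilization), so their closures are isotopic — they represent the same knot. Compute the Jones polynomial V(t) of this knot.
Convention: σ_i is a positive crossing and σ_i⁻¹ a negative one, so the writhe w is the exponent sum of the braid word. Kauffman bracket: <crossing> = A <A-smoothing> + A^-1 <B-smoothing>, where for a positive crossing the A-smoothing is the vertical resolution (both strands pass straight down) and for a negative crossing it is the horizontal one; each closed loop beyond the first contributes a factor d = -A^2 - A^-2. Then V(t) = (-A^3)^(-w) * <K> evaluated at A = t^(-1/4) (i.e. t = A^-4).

-t^5 + t^4 - 2*t^3 + 4*t^2 - 3*t + 4 - 3*t^-1 + 2*t^-2 - t^-3

Derivation:
Markov-equivalent braids have isotopic closures, hence identical knot invariants. Strip the Markov moves from each word to reach a common short braid β, then compute V(t) once on β.
Braid A: s3 s1^-1 s4 s3^-1 s4 s1^-1 s2 s4 s3 s1^-1 s3 s3^-1 on 5 strands reduces by inverse Markov moves (closure unchanged at each step):
  Deconjugate: the word is γ·β·γ⁻¹ with γ = s3 (prefix) and γ⁻¹ = s3^-1 (suffix); strip both.
Reduced to β = s1^-1 s4 s3^-1 s4 s1^-1 s2 s4 s3 s1^-1 s3 on 5 strands, 10 crossings.
Braid B: s1^-1 s4 s3^-1 s4 s1^-1 s2 s4 s3 s1^-1 s3 s5 on 6 strands reduces by inverse Markov moves (closure unchanged at each step):
  Destabilize: the word has the form β·s5 where s5 occurs only as the final letter (β ∈ B_5); drop it and the last strand → 5 strands.
Reduced to β = s1^-1 s4 s3^-1 s4 s1^-1 s2 s4 s3 s1^-1 s3 on 5 strands, 10 crossings.
Both give the same β = s1^-1 s4 s3^-1 s4 s1^-1 s2 s4 s3 s1^-1 s3 on 5 strands, so one state sum suffices:
Braid: s1^-1 s4 s3^-1 s4 s1^-1 s2 s4 s3 s1^-1 s3 on 5 strands, 10 crossings.
Writhe w = (#positive) - (#negative) = 6 - 4 = 2.
State-sum expansion of <K>. There are 2^10 = 1024 states.
For each crossing: s=0 is the vertical smoothing, s=1 horizontal. Crossing k contributes A^(sign_k * (1 - 2*s_k)); loop factor d = -A^2 - A^-2.
Tabulate the states by total A-exponent and number of loops L (A-exp: L × count):
  A^10: L=5 ×1
  A^8: L=4 ×7, L=6 ×3
  A^6: L=3 ×18, L=5 ×26, L=7 ×1
  A^4: L=2 ×21, L=4 ×85, L=6 ×14
  A^2: L=1 ×9, L=3 ×137, L=5 ×62, L=7 ×2
  A^0: L=2 ×105, L=4 ×132, L=6 ×15
  A^-2: L=1 ×30, L=3 ×132, L=5 ×47, L=7 ×1
  A^-4: L=2 ×49, L=4 ×65, L=6 ×6
  A^-6: L=3 ×31, L=5 ×14
  A^-8: L=4 ×9, L=6 ×1
  A^-10: L=5 ×1
Each group contributes A^e * Σ count * d^(L-1):
Powers of d = -A^2 - A^-2: d^2 = A^4 + 2 + A^-4; d^3 = -A^6 - 3*A^2 - 3*A^-2 - A^-6; d^4 = A^8 + 4*A^4 + 6 + 4*A^-4 + A^-8; d^5 = -A^10 - 5*A^6 - 10*A^2 - 10*A^-2 - 5*A^-6 - A^-10; d^6 = A^12 + 6*A^8 + 15*A^4 + 20 + 15*A^-4 + 6*A^-8 + A^-12.
  A^10 * (d^4) = A^18 + 4*A^14 + 6*A^10 + 4*A^6 + A^2
  A^8 * (7*d^3 + 3*d^5) = -3*A^18 - 22*A^14 - 51*A^10 - 51*A^6 - 22*A^2 - 3*A^-2
  A^6 * (18*d^2 + 26*d^4 + d^6) = A^18 + 32*A^14 + 137*A^10 + 212*A^6 + 137*A^2 + 32*A^-2 + A^-6
  A^4 * (21*d + 85*d^3 + 14*d^5) = -14*A^14 - 155*A^10 - 416*A^6 - 416*A^2 - 155*A^-2 - 14*A^-6
  A^2 * (9 + 137*d^2 + 62*d^4 + 2*d^6) = 2*A^14 + 74*A^10 + 415*A^6 + 695*A^2 + 415*A^-2 + 74*A^-6 + 2*A^-10
  A^0 * (105*d + 132*d^3 + 15*d^5) = -15*A^10 - 207*A^6 - 651*A^2 - 651*A^-2 - 207*A^-6 - 15*A^-10
  A^-2 * (30 + 132*d^2 + 47*d^4 + d^6) = A^10 + 53*A^6 + 335*A^2 + 596*A^-2 + 335*A^-6 + 53*A^-10 + A^-14
  A^-4 * (49*d + 65*d^3 + 6*d^5) = -6*A^6 - 95*A^2 - 304*A^-2 - 304*A^-6 - 95*A^-10 - 6*A^-14
  A^-6 * (31*d^2 + 14*d^4) = 14*A^2 + 87*A^-2 + 146*A^-6 + 87*A^-10 + 14*A^-14
  A^-8 * (9*d^3 + d^5) = -A^2 - 14*A^-2 - 37*A^-6 - 37*A^-10 - 14*A^-14 - A^-18
  A^-10 * (d^4) = A^-2 + 4*A^-6 + 6*A^-10 + 4*A^-14 + A^-18
Summing the groups: <K> = -A^18 + 2*A^14 - 3*A^10 + 4*A^6 - 3*A^2 + 4*A^-2 - 2*A^-6 + A^-10 - A^-14
Normalise by the writhe: (-A^3)^(-w) = (-A^3)^(-2) = A^-6, so f(A) = A^-6 * <K> = -A^12 + 2*A^8 - 3*A^4 + 4 - 3*A^-4 + 4*A^-8 - 2*A^-12 + A^-16 - A^-20.
Substitute A = t^(-1/4), i.e. A^e → t^(-e/4): V(t) = -t^5 + t^4 - 2*t^3 + 4*t^2 - 3*t + 4 - 3*t^-1 + 2*t^-2 - t^-3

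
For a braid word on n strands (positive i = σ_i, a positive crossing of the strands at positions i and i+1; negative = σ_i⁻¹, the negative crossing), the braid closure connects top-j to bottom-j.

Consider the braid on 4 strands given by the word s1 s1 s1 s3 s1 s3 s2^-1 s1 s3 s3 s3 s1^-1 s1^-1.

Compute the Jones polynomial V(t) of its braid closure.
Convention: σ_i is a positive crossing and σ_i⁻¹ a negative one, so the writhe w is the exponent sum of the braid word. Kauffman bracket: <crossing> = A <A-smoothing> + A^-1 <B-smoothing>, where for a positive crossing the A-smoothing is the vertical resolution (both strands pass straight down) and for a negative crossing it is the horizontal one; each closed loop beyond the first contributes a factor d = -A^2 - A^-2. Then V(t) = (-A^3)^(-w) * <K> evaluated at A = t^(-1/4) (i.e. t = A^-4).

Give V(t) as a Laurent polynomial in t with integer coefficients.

The presented braid s1 s1 s1 s3 s1 s3 s2^-1 s1 s3 s3 s3 s1^-1 s1^-1 on 4 strands reduces by inverse Markov moves (closure unchanged at each step):
  Deconjugate: the word is γ·β·γ⁻¹ with γ = s1 s1 (prefix) and γ⁻¹ = s1^-1 s1^-1 (suffix); strip both.
Reduced to β = s1 s3 s1 s3 s2^-1 s1 s3 s3 s3 on 4 strands, 9 crossings.
Compute on β:
Braid: s1 s3 s1 s3 s2^-1 s1 s3 s3 s3 on 4 strands, 9 crossings.
Writhe w = (#positive) - (#negative) = 8 - 1 = 7.
Computing the Kauffman bracket via state sum. There are 2^9 = 512 states.
For each crossing: s=0 is the vertical smoothing, s=1 horizontal. Crossing k contributes A^(sign_k * (1 - 2*s_k)); loop factor d = -A^2 - A^-2.
Tabulate the states by total A-exponent and number of loops L (A-exp: L × count):
  A^9: L=3 ×1
  A^7: L=2 ×8, L=4 ×1
  A^5: L=1 ×15, L=3 ×21
  A^3: L=2 ×60, L=4 ×24
  A^1: L=3 ×110, L=5 ×16
  A^-1: L=4 ×120, L=6 ×6
  A^-3: L=5 ×83, L=7 ×1
  A^-5: L=6 ×36
  A^-7: L=7 ×9
  A^-9: L=8 ×1
Each group contributes A^e * Σ count * d^(L-1):
Powers of d = -A^2 - A^-2: d^2 = A^4 + 2 + A^-4; d^3 = -A^6 - 3*A^2 - 3*A^-2 - A^-6; d^4 = A^8 + 4*A^4 + 6 + 4*A^-4 + A^-8; d^5 = -A^10 - 5*A^6 - 10*A^2 - 10*A^-2 - 5*A^-6 - A^-10; d^6 = A^12 + 6*A^8 + 15*A^4 + 20 + 15*A^-4 + 6*A^-8 + A^-12; d^7 = -A^14 - 7*A^10 - 21*A^6 - 35*A^2 - 35*A^-2 - 21*A^-6 - 7*A^-10 - A^-14.
  A^9 * (d^2) = A^13 + 2*A^9 + A^5
  A^7 * (8*d + d^3) = -A^13 - 11*A^9 - 11*A^5 - A
  A^5 * (15 + 21*d^2) = 21*A^9 + 57*A^5 + 21*A
  A^3 * (60*d + 24*d^3) = -24*A^9 - 132*A^5 - 132*A - 24*A^-3
  A^1 * (110*d^2 + 16*d^4) = 16*A^9 + 174*A^5 + 316*A + 174*A^-3 + 16*A^-7
  A^-1 * (120*d^3 + 6*d^5) = -6*A^9 - 150*A^5 - 420*A - 420*A^-3 - 150*A^-7 - 6*A^-11
  A^-3 * (83*d^4 + d^6) = A^9 + 89*A^5 + 347*A + 518*A^-3 + 347*A^-7 + 89*A^-11 + A^-15
  A^-5 * (36*d^5) = -36*A^5 - 180*A - 360*A^-3 - 360*A^-7 - 180*A^-11 - 36*A^-15
  A^-7 * (9*d^6) = 9*A^5 + 54*A + 135*A^-3 + 180*A^-7 + 135*A^-11 + 54*A^-15 + 9*A^-19
  A^-9 * (d^7) = -A^5 - 7*A - 21*A^-3 - 35*A^-7 - 35*A^-11 - 21*A^-15 - 7*A^-19 - A^-23
Summing the groups: <K> = -A^9 - 2*A + 2*A^-3 - 2*A^-7 + 3*A^-11 - 2*A^-15 + 2*A^-19 - A^-23
Normalise by the writhe: (-A^3)^(-w) = (-A^3)^(-7) = -A^-21, so f(A) = -A^-21 * <K> = A^-12 + 2*A^-20 - 2*A^-24 + 2*A^-28 - 3*A^-32 + 2*A^-36 - 2*A^-40 + A^-44.
Substitute A = t^(-1/4), i.e. A^e → t^(-e/4): V(t) = t^11 - 2*t^10 + 2*t^9 - 3*t^8 + 2*t^7 - 2*t^6 + 2*t^5 + t^3

Answer: t^11 - 2*t^10 + 2*t^9 - 3*t^8 + 2*t^7 - 2*t^6 + 2*t^5 + t^3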